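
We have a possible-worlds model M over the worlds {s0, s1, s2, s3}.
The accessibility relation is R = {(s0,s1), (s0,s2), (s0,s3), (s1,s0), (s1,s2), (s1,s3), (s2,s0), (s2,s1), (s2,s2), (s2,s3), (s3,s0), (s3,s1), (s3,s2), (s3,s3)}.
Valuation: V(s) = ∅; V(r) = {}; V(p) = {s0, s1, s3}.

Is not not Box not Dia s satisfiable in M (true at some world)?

Let φ = not not Box not Dia s. Evaluate φ at each world:
  s0 (successors {s1, s2, s3}): φ is true.
  s1 (successors {s0, s2, s3}): φ is true.
  s2 (successors {s0, s1, s2, s3}): φ is true.
  s3 (successors {s0, s1, s2, s3}): φ is true.
Detail at s0 (witness):
  At s0: not Box not Dia s is false, so not not Box not Dia s is true.
    At s0: Box not Dia s is true, so not Box not Dia s is false.
      At s0: Box not Dia s requires not Dia s at every successor {s1, s2, s3}.
        At s1: not Dia s is true.
        At s2: not Dia s is true.
        At s3: not Dia s is true.
      So Box not Dia s is true at s0.

Yes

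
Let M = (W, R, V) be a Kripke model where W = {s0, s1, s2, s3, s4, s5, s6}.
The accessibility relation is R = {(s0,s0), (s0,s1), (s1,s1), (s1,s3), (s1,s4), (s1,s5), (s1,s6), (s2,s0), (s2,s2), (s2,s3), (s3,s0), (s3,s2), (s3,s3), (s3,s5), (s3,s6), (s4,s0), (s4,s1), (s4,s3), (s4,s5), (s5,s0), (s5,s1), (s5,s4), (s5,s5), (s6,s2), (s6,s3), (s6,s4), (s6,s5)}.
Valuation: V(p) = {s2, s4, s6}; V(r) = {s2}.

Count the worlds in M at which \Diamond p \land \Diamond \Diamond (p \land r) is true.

4

Recall that \Diamond ψ holds at a world iff ψ holds at some accessible world.
Let φ = \Diamond p \land \Diamond \Diamond (p \land r). Evaluate φ at each world:
  s0 (successors {s0, s1}): φ is false.
  s1 (successors {s1, s3, s4, s5, s6}): φ is true.
  s2 (successors {s0, s2, s3}): φ is true.
  s3 (successors {s0, s2, s3, s5, s6}): φ is true.
  s4 (successors {s0, s1, s3, s5}): φ is false.
  s5 (successors {s0, s1, s4, s5}): φ is false.
  s6 (successors {s2, s3, s4, s5}): φ is true.
For instance, at s4:
  At s4: \Diamond p is false, \Diamond \Diamond (p \land r) is true, so \Diamond p \land \Diamond \Diamond (p \land r) is false.
    At s4: \Diamond p requires p at some successor in {s0, s1, s3, s5}.
      At s0: p is false.
      At s1: p is false.
      At s3: p is false.
      At s5: p is false.
    So \Diamond p is false at s4.
    At s4: \Diamond \Diamond (p \land r) requires \Diamond (p \land r) at some successor in {s0, s1, s3, s5}.
      \Diamond (p \land r) holds at s3, so \Diamond \Diamond (p \land r) is true at s4.
Satisfying worlds: {s1, s2, s3, s6}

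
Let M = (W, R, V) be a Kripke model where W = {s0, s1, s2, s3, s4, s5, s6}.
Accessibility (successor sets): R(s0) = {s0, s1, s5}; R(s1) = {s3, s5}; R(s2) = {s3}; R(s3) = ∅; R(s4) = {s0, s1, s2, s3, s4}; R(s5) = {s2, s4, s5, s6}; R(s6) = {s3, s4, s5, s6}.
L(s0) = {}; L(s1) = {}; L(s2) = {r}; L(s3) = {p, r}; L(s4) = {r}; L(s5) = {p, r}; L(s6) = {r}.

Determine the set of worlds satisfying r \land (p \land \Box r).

Let φ = r \land (p \land \Box r). Evaluate φ at each world:
  s0 (successors {s0, s1, s5}): φ is false.
  s1 (successors {s3, s5}): φ is false.
  s2 (successors {s3}): φ is false.
  s3 (successors ∅): φ is true.
  s4 (successors {s0, s1, s2, s3, s4}): φ is false.
  s5 (successors {s2, s4, s5, s6}): φ is true.
  s6 (successors {s3, s4, s5, s6}): φ is false.
For instance, at s4:
  At s4: r is true, p \land \Box r is false, so r \land (p \land \Box r) is false.
    At s4: p is false, \Box r is false, so p \land \Box r is false.
      At s4: \Box r requires r at every successor {s0, s1, s2, s3, s4}.
        r fails at s0, so \Box r is false at s4.
Satisfying worlds: {s3, s5}

s3, s5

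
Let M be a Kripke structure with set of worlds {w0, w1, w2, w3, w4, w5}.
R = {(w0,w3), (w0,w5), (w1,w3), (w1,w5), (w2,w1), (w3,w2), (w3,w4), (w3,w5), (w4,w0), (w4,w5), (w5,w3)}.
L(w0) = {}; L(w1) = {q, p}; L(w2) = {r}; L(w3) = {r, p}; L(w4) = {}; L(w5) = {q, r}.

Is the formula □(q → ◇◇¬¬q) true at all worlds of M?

Let φ = □(q → ◇◇¬¬q). Evaluate φ at each world:
  w0 (successors {w3, w5}): φ is true.
  w1 (successors {w3, w5}): φ is true.
  w2 (successors {w1}): φ is true.
  w3 (successors {w2, w4, w5}): φ is true.
  w4 (successors {w0, w5}): φ is true.
  w5 (successors {w3}): φ is true.
For instance, at w4:
  At w4: □(q → ◇◇¬¬q) requires q → ◇◇¬¬q at every successor {w0, w5}.
      At w0: q is false, ◇◇¬¬q is true, so q → ◇◇¬¬q is true.
      At w5: q is true, ◇◇¬¬q is true, so q → ◇◇¬¬q is true.
  So □(q → ◇◇¬¬q) is true at w4.

Yes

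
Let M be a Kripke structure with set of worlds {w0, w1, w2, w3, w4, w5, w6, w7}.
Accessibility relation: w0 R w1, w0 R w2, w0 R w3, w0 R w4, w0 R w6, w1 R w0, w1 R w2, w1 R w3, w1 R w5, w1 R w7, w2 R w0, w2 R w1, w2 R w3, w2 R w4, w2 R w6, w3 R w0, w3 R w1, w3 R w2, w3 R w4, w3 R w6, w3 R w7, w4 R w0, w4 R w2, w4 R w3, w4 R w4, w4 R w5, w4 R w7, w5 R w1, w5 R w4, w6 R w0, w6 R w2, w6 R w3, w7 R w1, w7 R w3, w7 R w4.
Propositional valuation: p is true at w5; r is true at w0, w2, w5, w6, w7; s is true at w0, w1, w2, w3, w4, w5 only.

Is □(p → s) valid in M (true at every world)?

Let φ = □(p → s). Evaluate φ at each world:
  w0 (successors {w1, w2, w3, w4, w6}): φ is true.
  w1 (successors {w0, w2, w3, w5, w7}): φ is true.
  w2 (successors {w0, w1, w3, w4, w6}): φ is true.
  w3 (successors {w0, w1, w2, w4, w6, w7}): φ is true.
  w4 (successors {w0, w2, w3, w4, w5, w7}): φ is true.
  w5 (successors {w1, w4}): φ is true.
  w6 (successors {w0, w2, w3}): φ is true.
  w7 (successors {w1, w3, w4}): φ is true.
For instance, at w0:
  At w0: □(p → s) requires p → s at every successor {w1, w2, w3, w4, w6}.
    At w1: p → s is true.
    At w2: p → s is true.
    At w3: p → s is true.
    At w4: p → s is true.
    At w6: p → s is true.
  So □(p → s) is true at w0.

Yes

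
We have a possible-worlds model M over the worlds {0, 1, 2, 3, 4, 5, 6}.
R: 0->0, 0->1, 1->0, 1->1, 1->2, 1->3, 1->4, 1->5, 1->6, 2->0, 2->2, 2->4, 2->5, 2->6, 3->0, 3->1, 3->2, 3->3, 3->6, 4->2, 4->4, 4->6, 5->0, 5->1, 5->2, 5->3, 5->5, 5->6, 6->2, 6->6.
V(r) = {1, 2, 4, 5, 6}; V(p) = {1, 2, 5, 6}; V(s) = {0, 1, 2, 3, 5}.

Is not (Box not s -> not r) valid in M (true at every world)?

Let φ = not (Box not s -> not r). Evaluate φ at each world:
  0 (successors {0, 1}): φ is false.
  1 (successors {0, 1, 2, 3, 4, 5, 6}): φ is false.
  2 (successors {0, 2, 4, 5, 6}): φ is false.
  3 (successors {0, 1, 2, 3, 6}): φ is false.
  4 (successors {2, 4, 6}): φ is false.
  5 (successors {0, 1, 2, 3, 5, 6}): φ is false.
  6 (successors {2, 6}): φ is false.
Detail at 0 (counterexample):
  At 0: Box not s -> not r is true, so not (Box not s -> not r) is false.
    At 0: Box not s is false, not r is true, so Box not s -> not r is true.
      At 0: Box not s requires not s at every successor {0, 1}.
        not s fails at 0, so Box not s is false at 0.

No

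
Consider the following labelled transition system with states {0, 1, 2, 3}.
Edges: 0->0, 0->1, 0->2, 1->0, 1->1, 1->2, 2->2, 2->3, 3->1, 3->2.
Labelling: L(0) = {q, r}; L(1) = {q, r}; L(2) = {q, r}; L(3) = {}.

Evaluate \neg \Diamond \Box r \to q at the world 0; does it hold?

At 0: \neg \Diamond \Box r is false, q is true, so \neg \Diamond \Box r \to q is true.
  At 0: \Diamond \Box r is true, so \neg \Diamond \Box r is false.
    At 0: \Diamond \Box r requires \Box r at some successor in {0, 1, 2}.
      \Box r holds at 0, so \Diamond \Box r is true at 0.

Yes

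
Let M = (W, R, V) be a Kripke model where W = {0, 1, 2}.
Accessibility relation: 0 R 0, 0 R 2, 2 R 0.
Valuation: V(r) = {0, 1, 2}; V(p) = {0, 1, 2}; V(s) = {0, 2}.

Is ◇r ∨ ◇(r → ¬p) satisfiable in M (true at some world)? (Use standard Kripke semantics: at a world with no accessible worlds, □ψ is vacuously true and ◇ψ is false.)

Yes

Let φ = ◇r ∨ ◇(r → ¬p). Evaluate φ at each world:
  0 (successors {0, 2}): φ is true.
  1 (successors ∅): φ is false.
  2 (successors {0}): φ is true.
Detail at 0 (witness):
  At 0: ◇r is true, ◇(r → ¬p) is false, so ◇r ∨ ◇(r → ¬p) is true.
    At 0: ◇r requires r at some successor in {0, 2}.
      r holds at 0, so ◇r is true at 0.
    At 0: ◇(r → ¬p) requires r → ¬p at some successor in {0, 2}.
      At 0: r → ¬p is false.
      At 2: r → ¬p is false.
    So ◇(r → ¬p) is false at 0.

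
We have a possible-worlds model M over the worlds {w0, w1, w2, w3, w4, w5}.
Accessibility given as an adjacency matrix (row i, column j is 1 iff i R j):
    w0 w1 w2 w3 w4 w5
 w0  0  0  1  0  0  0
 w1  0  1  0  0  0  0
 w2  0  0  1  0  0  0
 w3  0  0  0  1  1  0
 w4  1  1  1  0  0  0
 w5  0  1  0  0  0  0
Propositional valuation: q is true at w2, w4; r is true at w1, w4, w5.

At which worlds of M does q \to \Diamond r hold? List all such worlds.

Recall that \Diamond ψ holds at a world iff ψ holds at some accessible world.
Let φ = q \to \Diamond r. Evaluate φ at each world:
  w0 (successors {w2}): φ is true.
  w1 (successors {w1}): φ is true.
  w2 (successors {w2}): φ is false.
  w3 (successors {w3, w4}): φ is true.
  w4 (successors {w0, w1, w2}): φ is true.
  w5 (successors {w1}): φ is true.
For instance, at w2:
  At w2: q is true, \Diamond r is false, so q \to \Diamond r is false.
    At w2: \Diamond r requires r at some successor in {w2}.
      At w2: r is false.
    So \Diamond r is false at w2.
Satisfying worlds: {w0, w1, w3, w4, w5}

w0, w1, w3, w4, w5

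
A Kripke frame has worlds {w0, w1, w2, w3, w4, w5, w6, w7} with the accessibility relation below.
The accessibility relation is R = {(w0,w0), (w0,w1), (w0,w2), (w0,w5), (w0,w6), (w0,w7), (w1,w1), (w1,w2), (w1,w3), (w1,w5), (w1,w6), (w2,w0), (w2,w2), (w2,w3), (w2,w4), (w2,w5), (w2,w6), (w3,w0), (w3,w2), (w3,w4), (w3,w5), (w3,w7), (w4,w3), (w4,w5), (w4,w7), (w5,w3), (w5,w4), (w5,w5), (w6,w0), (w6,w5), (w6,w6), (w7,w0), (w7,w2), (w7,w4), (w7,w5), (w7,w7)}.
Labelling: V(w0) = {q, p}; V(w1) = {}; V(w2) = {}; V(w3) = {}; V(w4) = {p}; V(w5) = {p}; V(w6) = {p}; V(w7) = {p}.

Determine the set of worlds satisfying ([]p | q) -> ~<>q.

Let φ = ([]p | q) -> ~<>q. Evaluate φ at each world:
  w0 (successors {w0, w1, w2, w5, w6, w7}): φ is false.
  w1 (successors {w1, w2, w3, w5, w6}): φ is true.
  w2 (successors {w0, w2, w3, w4, w5, w6}): φ is true.
  w3 (successors {w0, w2, w4, w5, w7}): φ is true.
  w4 (successors {w3, w5, w7}): φ is true.
  w5 (successors {w3, w4, w5}): φ is true.
  w6 (successors {w0, w5, w6}): φ is false.
  w7 (successors {w0, w2, w4, w5, w7}): φ is true.
For instance, at w2:
  At w2: []p | q is false, ~<>q is false, so ([]p | q) -> ~<>q is true.
    At w2: []p is false, q is false, so []p | q is false.
      At w2: []p requires p at every successor {w0, w2, w3, w4, w5, w6}.
        p fails at w2, so []p is false at w2.
    At w2: <>q is true, so ~<>q is false.
      At w2: <>q requires q at some successor in {w0, w2, w3, w4, w5, w6}.
        q holds at w0, so <>q is true at w2.
Satisfying worlds: {w1, w2, w3, w4, w5, w7}

w1, w2, w3, w4, w5, w7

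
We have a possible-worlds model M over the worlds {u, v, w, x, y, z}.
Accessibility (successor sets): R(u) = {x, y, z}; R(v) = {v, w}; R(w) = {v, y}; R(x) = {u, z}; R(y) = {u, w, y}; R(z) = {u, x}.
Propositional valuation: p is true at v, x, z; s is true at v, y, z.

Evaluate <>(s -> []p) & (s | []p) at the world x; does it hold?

At x: <>(s -> []p) is true, s | []p is false, so <>(s -> []p) & (s | []p) is false.
  At x: <>(s -> []p) requires s -> []p at some successor in {u, z}.
    s -> []p holds at u, so <>(s -> []p) is true at x.
      At u: s is false, []p is false, so s -> []p is true.
  At x: s is false, []p is false, so s | []p is false.
    At x: []p requires p at every successor {u, z}.
      p fails at u, so []p is false at x.

No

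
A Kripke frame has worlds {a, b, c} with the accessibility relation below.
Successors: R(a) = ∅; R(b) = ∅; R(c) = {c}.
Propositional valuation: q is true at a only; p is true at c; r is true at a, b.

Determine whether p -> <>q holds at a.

At a: p is false, <>q is false, so p -> <>q is true.
  At a: no accessible worlds, so <>q is false.

Yes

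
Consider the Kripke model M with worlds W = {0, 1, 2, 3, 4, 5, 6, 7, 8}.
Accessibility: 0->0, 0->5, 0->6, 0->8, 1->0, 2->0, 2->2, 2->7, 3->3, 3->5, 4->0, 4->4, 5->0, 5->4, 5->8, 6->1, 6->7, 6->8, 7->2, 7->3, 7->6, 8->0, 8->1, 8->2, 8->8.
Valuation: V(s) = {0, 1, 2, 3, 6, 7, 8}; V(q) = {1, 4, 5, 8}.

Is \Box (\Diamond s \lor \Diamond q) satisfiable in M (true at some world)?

Yes

Let φ = \Box (\Diamond s \lor \Diamond q). Evaluate φ at each world:
  0 (successors {0, 5, 6, 8}): φ is true.
  1 (successors {0}): φ is true.
  2 (successors {0, 2, 7}): φ is true.
  3 (successors {3, 5}): φ is true.
  4 (successors {0, 4}): φ is true.
  5 (successors {0, 4, 8}): φ is true.
  6 (successors {1, 7, 8}): φ is true.
  7 (successors {2, 3, 6}): φ is true.
  8 (successors {0, 1, 2, 8}): φ is true.
Detail at 0 (witness):
  At 0: \Box (\Diamond s \lor \Diamond q) requires \Diamond s \lor \Diamond q at every successor {0, 5, 6, 8}.
    At 0: \Diamond s \lor \Diamond q is true.
    At 5: \Diamond s \lor \Diamond q is true.
    At 6: \Diamond s \lor \Diamond q is true.
    At 8: \Diamond s \lor \Diamond q is true.
  So \Box (\Diamond s \lor \Diamond q) is true at 0.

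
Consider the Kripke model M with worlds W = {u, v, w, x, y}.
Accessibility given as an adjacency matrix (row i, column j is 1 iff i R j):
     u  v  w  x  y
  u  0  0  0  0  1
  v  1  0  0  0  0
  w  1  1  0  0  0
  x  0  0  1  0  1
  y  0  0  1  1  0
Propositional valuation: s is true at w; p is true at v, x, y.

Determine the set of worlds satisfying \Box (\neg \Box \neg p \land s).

none

Let φ = \Box (\neg \Box \neg p \land s). Evaluate φ at each world:
  u (successors {y}): φ is false.
  v (successors {u}): φ is false.
  w (successors {u, v}): φ is false.
  x (successors {w, y}): φ is false.
  y (successors {w, x}): φ is false.
For instance, at x:
  At x: \Box (\neg \Box \neg p \land s) requires \neg \Box \neg p \land s at every successor {w, y}.
    \neg \Box \neg p \land s fails at y, so \Box (\neg \Box \neg p \land s) is false at x.
      At y: \neg \Box \neg p is true, s is false, so \neg \Box \neg p \land s is false.
Satisfying worlds: none.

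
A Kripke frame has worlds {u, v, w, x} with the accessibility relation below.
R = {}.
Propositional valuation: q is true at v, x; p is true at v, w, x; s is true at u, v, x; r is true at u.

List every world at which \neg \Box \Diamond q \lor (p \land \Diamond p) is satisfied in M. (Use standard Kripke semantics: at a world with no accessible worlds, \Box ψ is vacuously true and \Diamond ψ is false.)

none

Let φ = \neg \Box \Diamond q \lor (p \land \Diamond p). Evaluate φ at each world:
  u (successors ∅): φ is false.
  v (successors ∅): φ is false.
  w (successors ∅): φ is false.
  x (successors ∅): φ is false.
For instance, at v:
  At v: \neg \Box \Diamond q is false, p \land \Diamond p is false, so \neg \Box \Diamond q \lor (p \land \Diamond p) is false.
    At v: \Box \Diamond q is true, so \neg \Box \Diamond q is false.
      At v: no accessible worlds, so \Box \Diamond q holds vacuously.
    At v: p is true, \Diamond p is false, so p \land \Diamond p is false.
      At v: no accessible worlds, so \Diamond p is false.
Satisfying worlds: none.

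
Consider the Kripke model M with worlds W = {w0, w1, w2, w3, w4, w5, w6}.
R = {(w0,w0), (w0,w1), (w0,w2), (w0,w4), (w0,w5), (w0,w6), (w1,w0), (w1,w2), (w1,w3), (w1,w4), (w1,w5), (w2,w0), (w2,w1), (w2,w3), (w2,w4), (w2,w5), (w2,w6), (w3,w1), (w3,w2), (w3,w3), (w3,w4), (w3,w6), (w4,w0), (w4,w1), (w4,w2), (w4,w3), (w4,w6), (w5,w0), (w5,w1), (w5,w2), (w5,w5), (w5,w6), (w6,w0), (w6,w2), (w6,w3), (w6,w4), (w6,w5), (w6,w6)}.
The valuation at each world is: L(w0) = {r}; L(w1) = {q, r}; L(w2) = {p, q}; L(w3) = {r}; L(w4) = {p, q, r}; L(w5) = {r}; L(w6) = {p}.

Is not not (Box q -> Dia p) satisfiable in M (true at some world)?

Let φ = not not (Box q -> Dia p). Evaluate φ at each world:
  w0 (successors {w0, w1, w2, w4, w5, w6}): φ is true.
  w1 (successors {w0, w2, w3, w4, w5}): φ is true.
  w2 (successors {w0, w1, w3, w4, w5, w6}): φ is true.
  w3 (successors {w1, w2, w3, w4, w6}): φ is true.
  w4 (successors {w0, w1, w2, w3, w6}): φ is true.
  w5 (successors {w0, w1, w2, w5, w6}): φ is true.
  w6 (successors {w0, w2, w3, w4, w5, w6}): φ is true.
Detail at w0 (witness):
  At w0: not (Box q -> Dia p) is false, so not not (Box q -> Dia p) is true.
    At w0: Box q -> Dia p is true, so not (Box q -> Dia p) is false.
      At w0: Box q is false, Dia p is true, so Box q -> Dia p is true.

Yes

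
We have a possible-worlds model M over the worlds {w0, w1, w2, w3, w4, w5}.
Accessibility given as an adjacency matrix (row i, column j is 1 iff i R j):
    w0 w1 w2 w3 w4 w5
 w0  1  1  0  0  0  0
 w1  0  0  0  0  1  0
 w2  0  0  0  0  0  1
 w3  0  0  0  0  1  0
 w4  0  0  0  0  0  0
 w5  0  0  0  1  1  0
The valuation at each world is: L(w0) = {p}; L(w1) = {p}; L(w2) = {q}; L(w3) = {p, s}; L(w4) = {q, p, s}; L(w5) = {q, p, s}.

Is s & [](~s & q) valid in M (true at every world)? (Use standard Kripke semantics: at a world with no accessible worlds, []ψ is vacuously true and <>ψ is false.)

Let φ = s & [](~s & q). Evaluate φ at each world:
  w0 (successors {w0, w1}): φ is false.
  w1 (successors {w4}): φ is false.
  w2 (successors {w5}): φ is false.
  w3 (successors {w4}): φ is false.
  w4 (successors ∅): φ is true.
  w5 (successors {w3, w4}): φ is false.
Detail at w0 (counterexample):
  At w0: s is false, [](~s & q) is false, so s & [](~s & q) is false.
    At w0: [](~s & q) requires ~s & q at every successor {w0, w1}.
      ~s & q fails at w0, so [](~s & q) is false at w0.

No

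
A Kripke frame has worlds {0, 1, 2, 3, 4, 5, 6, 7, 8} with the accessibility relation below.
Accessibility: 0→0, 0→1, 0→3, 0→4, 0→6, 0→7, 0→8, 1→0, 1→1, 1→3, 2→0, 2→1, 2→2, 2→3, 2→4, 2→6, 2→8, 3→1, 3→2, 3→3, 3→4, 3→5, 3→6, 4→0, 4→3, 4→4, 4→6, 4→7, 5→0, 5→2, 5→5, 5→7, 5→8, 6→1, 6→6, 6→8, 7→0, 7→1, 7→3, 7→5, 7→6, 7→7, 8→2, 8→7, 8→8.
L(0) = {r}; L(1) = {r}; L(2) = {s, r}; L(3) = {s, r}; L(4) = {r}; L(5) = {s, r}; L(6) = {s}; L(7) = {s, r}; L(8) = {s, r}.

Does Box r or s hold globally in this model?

Let φ = Box r or s. Evaluate φ at each world:
  0 (successors {0, 1, 3, 4, 6, 7, 8}): φ is false.
  1 (successors {0, 1, 3}): φ is true.
  2 (successors {0, 1, 2, 3, 4, 6, 8}): φ is true.
  3 (successors {1, 2, 3, 4, 5, 6}): φ is true.
  4 (successors {0, 3, 4, 6, 7}): φ is false.
  5 (successors {0, 2, 5, 7, 8}): φ is true.
  6 (successors {1, 6, 8}): φ is true.
  7 (successors {0, 1, 3, 5, 6, 7}): φ is true.
  8 (successors {2, 7, 8}): φ is true.
Detail at 0 (counterexample):
  At 0: Box r is false, s is false, so Box r or s is false.
    At 0: Box r requires r at every successor {0, 1, 3, 4, 6, 7, 8}.
      r fails at 6, so Box r is false at 0.

No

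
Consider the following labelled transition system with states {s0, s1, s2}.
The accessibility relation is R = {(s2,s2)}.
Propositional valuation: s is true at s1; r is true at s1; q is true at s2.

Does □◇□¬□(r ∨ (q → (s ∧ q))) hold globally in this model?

Let φ = □◇□¬□(r ∨ (q → (s ∧ q))). Evaluate φ at each world:
  s0 (successors ∅): φ is true.
  s1 (successors ∅): φ is true.
  s2 (successors {s2}): φ is true.
For instance, at s2:
  At s2: □◇□¬□(r ∨ (q → (s ∧ q))) requires ◇□¬□(r ∨ (q → (s ∧ q))) at every successor {s2}.
      At s2: ◇□¬□(r ∨ (q → (s ∧ q))) requires □¬□(r ∨ (q → (s ∧ q))) at some successor in {s2}.
        □¬□(r ∨ (q → (s ∧ q))) holds at s2, so ◇□¬□(r ∨ (q → (s ∧ q))) is true at s2.
  So □◇□¬□(r ∨ (q → (s ∧ q))) is true at s2.

Yes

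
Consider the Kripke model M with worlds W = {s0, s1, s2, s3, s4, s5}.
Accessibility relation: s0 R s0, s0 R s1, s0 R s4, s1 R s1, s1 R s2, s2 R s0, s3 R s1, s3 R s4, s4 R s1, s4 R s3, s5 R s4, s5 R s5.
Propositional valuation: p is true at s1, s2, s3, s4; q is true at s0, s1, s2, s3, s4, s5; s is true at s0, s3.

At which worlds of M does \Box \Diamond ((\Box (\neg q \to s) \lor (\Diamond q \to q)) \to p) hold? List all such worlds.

s0, s2, s3, s4, s5

Let φ = \Box \Diamond ((\Box (\neg q \to s) \lor (\Diamond q \to q)) \to p). Evaluate φ at each world:
  s0 (successors {s0, s1, s4}): φ is true.
  s1 (successors {s1, s2}): φ is false.
  s2 (successors {s0}): φ is true.
  s3 (successors {s1, s4}): φ is true.
  s4 (successors {s1, s3}): φ is true.
  s5 (successors {s4, s5}): φ is true.
For instance, at s4:
  At s4: \Box \Diamond ((\Box (\neg q \to s) \lor (\Diamond q \to q)) \to p) requires \Diamond ((\Box (\neg q \to s) \lor (\Diamond q \to q)) \to p) at every successor {s1, s3}.
      At s1: \Diamond ((\Box (\neg q \to s) \lor (\Diamond q \to q)) \to p) requires (\Box (\neg q \to s) \lor (\Diamond q \to q)) \to p at some successor in {s1, s2}.
        (\Box (\neg q \to s) \lor (\Diamond q \to q)) \to p holds at s1, so \Diamond ((\Box (\neg q \to s) \lor (\Diamond q \to q)) \to p) is true at s1.
      At s3: \Diamond ((\Box (\neg q \to s) \lor (\Diamond q \to q)) \to p) requires (\Box (\neg q \to s) \lor (\Diamond q \to q)) \to p at some successor in {s1, s4}.
        (\Box (\neg q \to s) \lor (\Diamond q \to q)) \to p holds at s1, so \Diamond ((\Box (\neg q \to s) \lor (\Diamond q \to q)) \to p) is true at s3.
  So \Box \Diamond ((\Box (\neg q \to s) \lor (\Diamond q \to q)) \to p) is true at s4.
Satisfying worlds: {s0, s2, s3, s4, s5}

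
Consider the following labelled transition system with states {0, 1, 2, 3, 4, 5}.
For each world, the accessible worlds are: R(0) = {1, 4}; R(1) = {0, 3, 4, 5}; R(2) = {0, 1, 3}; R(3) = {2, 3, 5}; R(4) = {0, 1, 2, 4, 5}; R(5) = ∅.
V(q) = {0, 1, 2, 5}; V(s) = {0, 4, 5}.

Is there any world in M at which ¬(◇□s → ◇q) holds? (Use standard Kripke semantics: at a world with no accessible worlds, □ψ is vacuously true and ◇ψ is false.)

No

Recall that □ψ holds at a world iff ψ holds at every accessible world, and ◇ψ holds iff ψ holds at some accessible world.
Let φ = ¬(◇□s → ◇q). Evaluate φ at each world:
  0 (successors {1, 4}): φ is false.
  1 (successors {0, 3, 4, 5}): φ is false.
  2 (successors {0, 1, 3}): φ is false.
  3 (successors {2, 3, 5}): φ is false.
  4 (successors {0, 1, 2, 4, 5}): φ is false.
  5 (successors ∅): φ is false.
For instance, at 4:
  At 4: ◇□s → ◇q is true, so ¬(◇□s → ◇q) is false.
    At 4: ◇□s is true, ◇q is true, so ◇□s → ◇q is true.
      At 4: ◇□s requires □s at some successor in {0, 1, 2, 4, 5}.
        □s holds at 5, so ◇□s is true at 4.
      At 4: ◇q requires q at some successor in {0, 1, 2, 4, 5}.
        q holds at 0, so ◇q is true at 4.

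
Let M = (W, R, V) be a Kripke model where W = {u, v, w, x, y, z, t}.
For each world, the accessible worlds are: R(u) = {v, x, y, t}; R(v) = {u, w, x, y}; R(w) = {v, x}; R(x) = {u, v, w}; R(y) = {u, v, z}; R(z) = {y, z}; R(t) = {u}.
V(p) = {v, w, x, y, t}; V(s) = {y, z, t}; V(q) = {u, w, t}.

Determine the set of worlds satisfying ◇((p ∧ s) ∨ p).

u, v, w, x, y, z

Recall that ◇ψ holds at a world iff ψ holds at some accessible world.
Let φ = ◇((p ∧ s) ∨ p). Evaluate φ at each world:
  u (successors {v, x, y, t}): φ is true.
  v (successors {u, w, x, y}): φ is true.
  w (successors {v, x}): φ is true.
  x (successors {u, v, w}): φ is true.
  y (successors {u, v, z}): φ is true.
  z (successors {y, z}): φ is true.
  t (successors {u}): φ is false.
For instance, at w:
  At w: ◇((p ∧ s) ∨ p) requires (p ∧ s) ∨ p at some successor in {v, x}.
    (p ∧ s) ∨ p holds at v, so ◇((p ∧ s) ∨ p) is true at w.
Satisfying worlds: {u, v, w, x, y, z}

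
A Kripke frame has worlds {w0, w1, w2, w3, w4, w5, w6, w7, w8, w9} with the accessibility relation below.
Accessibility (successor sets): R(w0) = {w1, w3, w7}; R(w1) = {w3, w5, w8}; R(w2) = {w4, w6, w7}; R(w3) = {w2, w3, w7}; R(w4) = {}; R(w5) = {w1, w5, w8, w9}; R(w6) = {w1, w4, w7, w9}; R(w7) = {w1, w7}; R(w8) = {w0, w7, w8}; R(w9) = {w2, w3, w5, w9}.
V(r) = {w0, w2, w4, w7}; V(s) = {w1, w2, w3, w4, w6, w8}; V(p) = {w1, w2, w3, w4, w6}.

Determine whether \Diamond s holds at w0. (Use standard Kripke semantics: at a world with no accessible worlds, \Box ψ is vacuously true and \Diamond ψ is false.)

At w0: \Diamond s requires s at some successor in {w1, w3, w7}.
  s holds at w1, so \Diamond s is true at w0.

Yes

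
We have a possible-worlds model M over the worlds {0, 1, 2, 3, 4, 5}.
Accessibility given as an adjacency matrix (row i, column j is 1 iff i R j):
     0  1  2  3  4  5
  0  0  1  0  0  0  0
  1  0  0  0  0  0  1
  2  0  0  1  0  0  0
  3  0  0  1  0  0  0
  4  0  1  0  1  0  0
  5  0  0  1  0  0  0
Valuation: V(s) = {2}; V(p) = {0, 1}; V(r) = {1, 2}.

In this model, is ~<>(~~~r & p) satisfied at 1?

Yes

At 1: <>(~~~r & p) is false, so ~<>(~~~r & p) is true.
  At 1: <>(~~~r & p) requires ~~~r & p at some successor in {5}.
    At 5: ~~~r & p is false.
  So <>(~~~r & p) is false at 1.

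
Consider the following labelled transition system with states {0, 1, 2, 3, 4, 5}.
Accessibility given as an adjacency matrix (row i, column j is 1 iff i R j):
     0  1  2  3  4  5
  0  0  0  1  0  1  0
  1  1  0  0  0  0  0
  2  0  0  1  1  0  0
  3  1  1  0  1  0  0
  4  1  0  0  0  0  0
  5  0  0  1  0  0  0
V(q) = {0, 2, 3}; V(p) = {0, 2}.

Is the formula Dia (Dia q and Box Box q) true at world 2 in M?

At 2: Dia (Dia q and Box Box q) requires Dia q and Box Box q at some successor in {2, 3}.
  At 2: Dia q and Box Box q is false.
  At 3: Dia q and Box Box q is false.
So Dia (Dia q and Box Box q) is false at 2.

No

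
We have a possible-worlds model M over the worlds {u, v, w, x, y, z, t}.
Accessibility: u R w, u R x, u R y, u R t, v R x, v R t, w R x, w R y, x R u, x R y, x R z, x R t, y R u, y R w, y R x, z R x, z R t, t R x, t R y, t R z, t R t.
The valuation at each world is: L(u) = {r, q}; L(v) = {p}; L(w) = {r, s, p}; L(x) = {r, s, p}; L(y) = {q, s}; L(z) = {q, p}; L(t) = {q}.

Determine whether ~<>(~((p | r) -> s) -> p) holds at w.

At w: <>(~((p | r) -> s) -> p) is true, so ~<>(~((p | r) -> s) -> p) is false.
  At w: <>(~((p | r) -> s) -> p) requires ~((p | r) -> s) -> p at some successor in {x, y}.
    ~((p | r) -> s) -> p holds at x, so <>(~((p | r) -> s) -> p) is true at w.

No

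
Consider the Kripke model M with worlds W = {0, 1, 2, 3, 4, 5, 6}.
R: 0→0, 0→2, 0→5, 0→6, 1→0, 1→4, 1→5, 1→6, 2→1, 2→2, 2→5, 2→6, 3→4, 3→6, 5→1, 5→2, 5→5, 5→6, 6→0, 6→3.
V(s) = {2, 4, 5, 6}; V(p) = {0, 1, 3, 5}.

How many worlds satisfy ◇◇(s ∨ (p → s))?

5

Recall that ◇ψ holds at a world iff ψ holds at some accessible world.
Let φ = ◇◇(s ∨ (p → s)). Evaluate φ at each world:
  0 (successors {0, 2, 5, 6}): φ is true.
  1 (successors {0, 4, 5, 6}): φ is true.
  2 (successors {1, 2, 5, 6}): φ is true.
  3 (successors {4, 6}): φ is false.
  4 (successors ∅): φ is false.
  5 (successors {1, 2, 5, 6}): φ is true.
  6 (successors {0, 3}): φ is true.
For instance, at 0:
  At 0: ◇◇(s ∨ (p → s)) requires ◇(s ∨ (p → s)) at some successor in {0, 2, 5, 6}.
    ◇(s ∨ (p → s)) holds at 0, so ◇◇(s ∨ (p → s)) is true at 0.
      At 0: ◇(s ∨ (p → s)) requires s ∨ (p → s) at some successor in {0, 2, 5, 6}.
        s ∨ (p → s) holds at 2, so ◇(s ∨ (p → s)) is true at 0.
Satisfying worlds: {0, 1, 2, 5, 6}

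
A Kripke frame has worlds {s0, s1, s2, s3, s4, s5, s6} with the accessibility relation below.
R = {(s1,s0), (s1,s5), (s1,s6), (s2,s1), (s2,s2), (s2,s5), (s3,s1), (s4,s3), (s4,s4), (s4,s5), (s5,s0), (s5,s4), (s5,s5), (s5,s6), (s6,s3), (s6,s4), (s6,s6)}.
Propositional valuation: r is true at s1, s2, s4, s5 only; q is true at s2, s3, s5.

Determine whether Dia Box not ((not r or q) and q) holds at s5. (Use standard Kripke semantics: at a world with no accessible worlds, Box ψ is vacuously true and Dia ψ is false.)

Yes

At s5: Dia Box not ((not r or q) and q) requires Box not ((not r or q) and q) at some successor in {s0, s4, s5, s6}.
  Box not ((not r or q) and q) holds at s0, so Dia Box not ((not r or q) and q) is true at s5.
    At s0: no accessible worlds, so Box not ((not r or q) and q) holds vacuously.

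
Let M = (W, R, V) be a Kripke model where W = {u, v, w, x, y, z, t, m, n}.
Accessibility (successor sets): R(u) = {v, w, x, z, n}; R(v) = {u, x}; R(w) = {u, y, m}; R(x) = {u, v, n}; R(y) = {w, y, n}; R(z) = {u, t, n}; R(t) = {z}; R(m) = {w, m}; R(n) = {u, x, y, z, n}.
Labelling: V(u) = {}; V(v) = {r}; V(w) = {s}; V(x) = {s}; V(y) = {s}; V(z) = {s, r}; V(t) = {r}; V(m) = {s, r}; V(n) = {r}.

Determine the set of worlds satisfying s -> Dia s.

Recall that Dia ψ holds at a world iff ψ holds at some accessible world.
Let φ = s -> Dia s. Evaluate φ at each world:
  u (successors {v, w, x, z, n}): φ is true.
  v (successors {u, x}): φ is true.
  w (successors {u, y, m}): φ is true.
  x (successors {u, v, n}): φ is false.
  y (successors {w, y, n}): φ is true.
  z (successors {u, t, n}): φ is false.
  t (successors {z}): φ is true.
  m (successors {w, m}): φ is true.
  n (successors {u, x, y, z, n}): φ is true.
For instance, at t:
  At t: s is false, Dia s is true, so s -> Dia s is true.
    At t: Dia s requires s at some successor in {z}.
      s holds at z, so Dia s is true at t.
Satisfying worlds: {u, v, w, y, t, m, n}

u, v, w, y, t, m, n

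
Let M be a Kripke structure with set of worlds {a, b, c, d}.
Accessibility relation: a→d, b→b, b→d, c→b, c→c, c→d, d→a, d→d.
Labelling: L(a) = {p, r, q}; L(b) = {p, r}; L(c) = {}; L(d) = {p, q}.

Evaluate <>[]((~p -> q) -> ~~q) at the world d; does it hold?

At d: <>[]((~p -> q) -> ~~q) requires []((~p -> q) -> ~~q) at some successor in {a, d}.
  []((~p -> q) -> ~~q) holds at a, so <>[]((~p -> q) -> ~~q) is true at d.
    At a: []((~p -> q) -> ~~q) requires (~p -> q) -> ~~q at every successor {d}.
      At d: (~p -> q) -> ~~q is true.
    So []((~p -> q) -> ~~q) is true at a.

Yes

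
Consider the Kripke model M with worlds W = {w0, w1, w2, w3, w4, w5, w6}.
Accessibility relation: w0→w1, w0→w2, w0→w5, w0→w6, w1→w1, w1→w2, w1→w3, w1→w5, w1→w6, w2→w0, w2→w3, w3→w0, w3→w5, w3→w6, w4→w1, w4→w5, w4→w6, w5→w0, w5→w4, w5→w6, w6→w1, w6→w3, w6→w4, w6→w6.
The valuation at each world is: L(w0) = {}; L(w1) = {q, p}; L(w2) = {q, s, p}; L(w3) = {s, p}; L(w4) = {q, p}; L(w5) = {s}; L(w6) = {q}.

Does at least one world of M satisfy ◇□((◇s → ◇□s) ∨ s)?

No

Let φ = ◇□((◇s → ◇□s) ∨ s). Evaluate φ at each world:
  w0 (successors {w1, w2, w5, w6}): φ is false.
  w1 (successors {w1, w2, w3, w5, w6}): φ is false.
  w2 (successors {w0, w3}): φ is false.
  w3 (successors {w0, w5, w6}): φ is false.
  w4 (successors {w1, w5, w6}): φ is false.
  w5 (successors {w0, w4, w6}): φ is false.
  w6 (successors {w1, w3, w4, w6}): φ is false.
For instance, at w6:
  At w6: ◇□((◇s → ◇□s) ∨ s) requires □((◇s → ◇□s) ∨ s) at some successor in {w1, w3, w4, w6}.
    At w1: □((◇s → ◇□s) ∨ s) is false.
    At w3: □((◇s → ◇□s) ∨ s) is false.
    At w4: □((◇s → ◇□s) ∨ s) is false.
    At w6: □((◇s → ◇□s) ∨ s) is false.
  So ◇□((◇s → ◇□s) ∨ s) is false at w6.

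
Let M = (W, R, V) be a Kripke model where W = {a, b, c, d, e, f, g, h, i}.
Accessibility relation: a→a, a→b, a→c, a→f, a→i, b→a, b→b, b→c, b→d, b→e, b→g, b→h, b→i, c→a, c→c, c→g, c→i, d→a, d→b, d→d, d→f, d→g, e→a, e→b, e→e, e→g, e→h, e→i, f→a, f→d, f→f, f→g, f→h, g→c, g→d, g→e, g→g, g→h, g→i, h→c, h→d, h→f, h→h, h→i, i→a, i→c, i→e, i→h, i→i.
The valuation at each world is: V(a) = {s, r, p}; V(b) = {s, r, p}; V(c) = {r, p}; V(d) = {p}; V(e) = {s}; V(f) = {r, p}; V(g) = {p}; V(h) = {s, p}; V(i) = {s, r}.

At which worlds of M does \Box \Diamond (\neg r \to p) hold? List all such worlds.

a, b, c, d, e, f, g, h, i

Let φ = \Box \Diamond (\neg r \to p). Evaluate φ at each world:
  a (successors {a, b, c, f, i}): φ is true.
  b (successors {a, b, c, d, e, g, h, i}): φ is true.
  c (successors {a, c, g, i}): φ is true.
  d (successors {a, b, d, f, g}): φ is true.
  e (successors {a, b, e, g, h, i}): φ is true.
  f (successors {a, d, f, g, h}): φ is true.
  g (successors {c, d, e, g, h, i}): φ is true.
  h (successors {c, d, f, h, i}): φ is true.
  i (successors {a, c, e, h, i}): φ is true.
For instance, at c:
  At c: \Box \Diamond (\neg r \to p) requires \Diamond (\neg r \to p) at every successor {a, c, g, i}.
    At a: \Diamond (\neg r \to p) is true.
    At c: \Diamond (\neg r \to p) is true.
    At g: \Diamond (\neg r \to p) is true.
    At i: \Diamond (\neg r \to p) is true.
  So \Box \Diamond (\neg r \to p) is true at c.
Satisfying worlds: {a, b, c, d, e, f, g, h, i}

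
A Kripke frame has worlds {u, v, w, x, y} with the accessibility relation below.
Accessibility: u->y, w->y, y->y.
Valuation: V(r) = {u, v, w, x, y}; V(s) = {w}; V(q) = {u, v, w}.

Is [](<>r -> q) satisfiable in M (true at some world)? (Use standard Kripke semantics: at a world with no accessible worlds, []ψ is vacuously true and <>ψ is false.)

Let φ = [](<>r -> q). Evaluate φ at each world:
  u (successors {y}): φ is false.
  v (successors ∅): φ is true.
  w (successors {y}): φ is false.
  x (successors ∅): φ is true.
  y (successors {y}): φ is false.
Detail at v (witness):
  At v: no accessible worlds, so [](<>r -> q) holds vacuously.

Yes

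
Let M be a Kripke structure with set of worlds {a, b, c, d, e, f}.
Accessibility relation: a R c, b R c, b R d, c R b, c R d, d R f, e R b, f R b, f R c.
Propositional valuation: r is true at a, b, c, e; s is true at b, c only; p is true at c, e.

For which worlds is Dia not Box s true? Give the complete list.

a, b, c, e, f

Let φ = Dia not Box s. Evaluate φ at each world:
  a (successors {c}): φ is true.
  b (successors {c, d}): φ is true.
  c (successors {b, d}): φ is true.
  d (successors {f}): φ is false.
  e (successors {b}): φ is true.
  f (successors {b, c}): φ is true.
For instance, at a:
  At a: Dia not Box s requires not Box s at some successor in {c}.
    not Box s holds at c, so Dia not Box s is true at a.
      At c: Box s is false, so not Box s is true.
Satisfying worlds: {a, b, c, e, f}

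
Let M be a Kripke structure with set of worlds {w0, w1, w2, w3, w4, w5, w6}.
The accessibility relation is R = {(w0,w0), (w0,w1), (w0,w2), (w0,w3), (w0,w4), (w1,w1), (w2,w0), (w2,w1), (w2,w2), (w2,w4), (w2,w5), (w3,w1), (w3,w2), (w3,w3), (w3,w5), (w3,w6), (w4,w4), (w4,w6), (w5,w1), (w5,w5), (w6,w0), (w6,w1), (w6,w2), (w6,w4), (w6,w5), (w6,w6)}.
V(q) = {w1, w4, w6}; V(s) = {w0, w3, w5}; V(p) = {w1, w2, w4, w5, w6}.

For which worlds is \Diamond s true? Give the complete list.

Let φ = \Diamond s. Evaluate φ at each world:
  w0 (successors {w0, w1, w2, w3, w4}): φ is true.
  w1 (successors {w1}): φ is false.
  w2 (successors {w0, w1, w2, w4, w5}): φ is true.
  w3 (successors {w1, w2, w3, w5, w6}): φ is true.
  w4 (successors {w4, w6}): φ is false.
  w5 (successors {w1, w5}): φ is true.
  w6 (successors {w0, w1, w2, w4, w5, w6}): φ is true.
For instance, at w2:
  At w2: \Diamond s requires s at some successor in {w0, w1, w2, w4, w5}.
    s holds at w0, so \Diamond s is true at w2.
Satisfying worlds: {w0, w2, w3, w5, w6}

w0, w2, w3, w5, w6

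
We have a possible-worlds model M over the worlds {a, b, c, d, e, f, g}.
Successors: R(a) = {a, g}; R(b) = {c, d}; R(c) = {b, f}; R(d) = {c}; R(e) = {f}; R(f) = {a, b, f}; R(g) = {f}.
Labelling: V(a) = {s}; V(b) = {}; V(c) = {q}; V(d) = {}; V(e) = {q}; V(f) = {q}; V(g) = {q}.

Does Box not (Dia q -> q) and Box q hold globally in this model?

No

Recall that Box ψ holds at a world iff ψ holds at every accessible world, and Dia ψ holds iff ψ holds at some accessible world.
Let φ = Box not (Dia q -> q) and Box q. Evaluate φ at each world:
  a (successors {a, g}): φ is false.
  b (successors {c, d}): φ is false.
  c (successors {b, f}): φ is false.
  d (successors {c}): φ is false.
  e (successors {f}): φ is false.
  f (successors {a, b, f}): φ is false.
  g (successors {f}): φ is false.
Detail at a (counterexample):
  At a: Box not (Dia q -> q) is false, Box q is false, so Box not (Dia q -> q) and Box q is false.
    At a: Box not (Dia q -> q) requires not (Dia q -> q) at every successor {a, g}.
      not (Dia q -> q) fails at g, so Box not (Dia q -> q) is false at a.
    At a: Box q requires q at every successor {a, g}.
      q fails at a, so Box q is false at a.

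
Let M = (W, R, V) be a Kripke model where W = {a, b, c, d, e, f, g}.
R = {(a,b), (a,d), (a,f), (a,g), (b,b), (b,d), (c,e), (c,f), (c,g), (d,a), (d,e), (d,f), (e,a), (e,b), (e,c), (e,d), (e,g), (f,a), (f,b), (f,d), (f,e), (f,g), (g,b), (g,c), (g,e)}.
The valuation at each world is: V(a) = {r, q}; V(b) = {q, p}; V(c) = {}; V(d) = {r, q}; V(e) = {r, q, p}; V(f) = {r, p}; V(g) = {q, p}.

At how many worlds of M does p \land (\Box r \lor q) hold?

3

Let φ = p \land (\Box r \lor q). Evaluate φ at each world:
  a (successors {b, d, f, g}): φ is false.
  b (successors {b, d}): φ is true.
  c (successors {e, f, g}): φ is false.
  d (successors {a, e, f}): φ is false.
  e (successors {a, b, c, d, g}): φ is true.
  f (successors {a, b, d, e, g}): φ is false.
  g (successors {b, c, e}): φ is true.
For instance, at e:
  At e: p is true, \Box r \lor q is true, so p \land (\Box r \lor q) is true.
    At e: \Box r is false, q is true, so \Box r \lor q is true.
      At e: \Box r requires r at every successor {a, b, c, d, g}.
        r fails at b, so \Box r is false at e.
Satisfying worlds: {b, e, g}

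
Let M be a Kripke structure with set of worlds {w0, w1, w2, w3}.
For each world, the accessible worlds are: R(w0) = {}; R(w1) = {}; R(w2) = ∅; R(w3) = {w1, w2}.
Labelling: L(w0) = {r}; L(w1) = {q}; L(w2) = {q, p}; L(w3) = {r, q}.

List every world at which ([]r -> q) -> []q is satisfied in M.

w0, w1, w2, w3

Let φ = ([]r -> q) -> []q. Evaluate φ at each world:
  w0 (successors ∅): φ is true.
  w1 (successors ∅): φ is true.
  w2 (successors ∅): φ is true.
  w3 (successors {w1, w2}): φ is true.
For instance, at w3:
  At w3: []r -> q is true, []q is true, so ([]r -> q) -> []q is true.
    At w3: []r is false, q is true, so []r -> q is true.
      At w3: []r requires r at every successor {w1, w2}.
        r fails at w1, so []r is false at w3.
    At w3: []q requires q at every successor {w1, w2}.
      At w1: q is true.
      At w2: q is true.
    So []q is true at w3.
Satisfying worlds: {w0, w1, w2, w3}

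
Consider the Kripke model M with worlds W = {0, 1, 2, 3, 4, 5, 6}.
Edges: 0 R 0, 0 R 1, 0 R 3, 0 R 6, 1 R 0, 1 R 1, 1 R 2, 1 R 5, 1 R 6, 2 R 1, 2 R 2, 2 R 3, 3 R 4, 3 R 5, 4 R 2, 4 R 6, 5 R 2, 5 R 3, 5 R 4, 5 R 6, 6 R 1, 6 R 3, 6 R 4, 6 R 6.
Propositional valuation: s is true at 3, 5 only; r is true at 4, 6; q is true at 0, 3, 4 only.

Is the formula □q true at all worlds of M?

No

Recall that □ψ holds at a world iff ψ holds at every accessible world, and ◇ψ holds iff ψ holds at some accessible world.
Let φ = □q. Evaluate φ at each world:
  0 (successors {0, 1, 3, 6}): φ is false.
  1 (successors {0, 1, 2, 5, 6}): φ is false.
  2 (successors {1, 2, 3}): φ is false.
  3 (successors {4, 5}): φ is false.
  4 (successors {2, 6}): φ is false.
  5 (successors {2, 3, 4, 6}): φ is false.
  6 (successors {1, 3, 4, 6}): φ is false.
Detail at 0 (counterexample):
  At 0: □q requires q at every successor {0, 1, 3, 6}.
    q fails at 1, so □q is false at 0.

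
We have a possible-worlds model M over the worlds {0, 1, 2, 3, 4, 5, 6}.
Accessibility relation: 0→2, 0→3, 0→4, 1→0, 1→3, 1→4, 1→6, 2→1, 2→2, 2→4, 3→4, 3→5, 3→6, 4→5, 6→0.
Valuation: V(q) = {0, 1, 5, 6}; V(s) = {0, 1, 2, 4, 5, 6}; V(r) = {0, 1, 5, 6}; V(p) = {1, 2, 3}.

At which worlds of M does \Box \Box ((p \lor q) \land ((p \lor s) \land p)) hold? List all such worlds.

4, 5

Let φ = \Box \Box ((p \lor q) \land ((p \lor s) \land p)). Evaluate φ at each world:
  0 (successors {2, 3, 4}): φ is false.
  1 (successors {0, 3, 4, 6}): φ is false.
  2 (successors {1, 2, 4}): φ is false.
  3 (successors {4, 5, 6}): φ is false.
  4 (successors {5}): φ is true.
  5 (successors ∅): φ is true.
  6 (successors {0}): φ is false.
For instance, at 6:
  At 6: \Box \Box ((p \lor q) \land ((p \lor s) \land p)) requires \Box ((p \lor q) \land ((p \lor s) \land p)) at every successor {0}.
    \Box ((p \lor q) \land ((p \lor s) \land p)) fails at 0, so \Box \Box ((p \lor q) \land ((p \lor s) \land p)) is false at 6.
      At 0: \Box ((p \lor q) \land ((p \lor s) \land p)) requires (p \lor q) \land ((p \lor s) \land p) at every successor {2, 3, 4}.
        (p \lor q) \land ((p \lor s) \land p) fails at 4, so \Box ((p \lor q) \land ((p \lor s) \land p)) is false at 0.
Satisfying worlds: {4, 5}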